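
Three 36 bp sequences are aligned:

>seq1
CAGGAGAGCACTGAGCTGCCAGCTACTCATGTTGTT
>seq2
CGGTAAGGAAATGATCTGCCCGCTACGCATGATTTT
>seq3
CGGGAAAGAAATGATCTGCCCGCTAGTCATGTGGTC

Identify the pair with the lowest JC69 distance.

seq2 and seq3

seq1–seq2: 11/36 differ, p = 0.306, d = 0.392.
seq1–seq3: 9/36 differ, p = 0.250, d = 0.304.
seq2–seq3: 8/36 differ, p = 0.222, d = 0.264.
The smallest distance is between seq2 and seq3.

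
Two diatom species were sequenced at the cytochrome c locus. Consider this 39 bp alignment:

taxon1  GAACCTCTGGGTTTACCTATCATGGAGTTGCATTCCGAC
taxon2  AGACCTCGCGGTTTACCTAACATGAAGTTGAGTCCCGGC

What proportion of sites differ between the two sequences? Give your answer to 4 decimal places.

The sequences differ at 10 of 39 positions (sites 1, 2, 8, 9, 20, 25, 31, 32, 34, 38).
p = 10/39 = 0.256410… ≈ 0.2564 (to 4 d.p.).

0.2564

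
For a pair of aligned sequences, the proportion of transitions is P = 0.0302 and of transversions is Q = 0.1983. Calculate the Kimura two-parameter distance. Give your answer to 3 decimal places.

Under the Kimura two-parameter model, d = −½ ln(1 − 2P − Q) − ¼ ln(1 − 2Q).
1 − 2P − Q = 0.7413, giving −½ ln(0.7413) = 0.149675.
1 − 2Q = 0.6034, giving −¼ ln(0.6034) = 0.126294.
d = 0.149675 + 0.126294 = 0.275969.

0.276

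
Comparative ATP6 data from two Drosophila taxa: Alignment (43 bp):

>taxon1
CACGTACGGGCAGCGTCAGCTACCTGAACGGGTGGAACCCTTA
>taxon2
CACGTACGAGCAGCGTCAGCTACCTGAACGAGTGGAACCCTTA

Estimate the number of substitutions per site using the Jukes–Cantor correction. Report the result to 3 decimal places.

The sequences differ at 2 of 43 sites (9, 31), so p = 2/43 ≈ 0.046512.
d = −(3/4) ln(1 − 4p/3) = −0.75 ln(1 − 0.062016) = −0.75 ln(0.937984)
  = −0.75 × (-0.064022) = 0.048017 substitutions/site.

0.048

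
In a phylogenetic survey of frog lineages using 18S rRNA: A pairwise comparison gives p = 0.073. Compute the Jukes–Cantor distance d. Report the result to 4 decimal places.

0.0768

d = −(3/4) ln(1 − 4p/3) = −0.75 ln(1 − 0.097333) = −0.75 ln(0.902667)
  = −0.75 × (-0.102402) = 0.076802 substitutions/site.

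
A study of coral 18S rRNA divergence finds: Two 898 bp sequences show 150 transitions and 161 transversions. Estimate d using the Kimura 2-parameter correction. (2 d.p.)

P = 150/898 ≈ 0.167038 and Q = 161/898 ≈ 0.179287.
Under the Kimura two-parameter model, d = −½ ln(1 − 2P − Q) − ¼ ln(1 − 2Q).
1 − 2P − Q = 0.486637, giving −½ ln(0.486637) = 0.360118.
1 − 2Q = 0.641426, giving −¼ ln(0.641426) = 0.111015.
d = 0.360118 + 0.111015 = 0.471133.

0.47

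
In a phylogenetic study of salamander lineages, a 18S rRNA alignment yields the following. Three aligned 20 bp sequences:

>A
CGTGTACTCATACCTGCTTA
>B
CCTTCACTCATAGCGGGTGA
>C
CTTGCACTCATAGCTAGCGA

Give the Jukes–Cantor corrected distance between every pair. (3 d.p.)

A–B: 7/20 sites differ → p = 0.35, d = −0.75 ln(1 − 0.466667) = 0.471457 ≈ 0.471.
A–C: 7/20 sites differ → p = 0.35, d = −0.75 ln(1 − 0.466667) = 0.471457 ≈ 0.471.
B–C: 5/20 sites differ → p = 0.25, d = −0.75 ln(1 − 0.333333) = 0.304098 ≈ 0.304.

d(A,B) = 0.471, d(A,C) = 0.471, d(B,C) = 0.304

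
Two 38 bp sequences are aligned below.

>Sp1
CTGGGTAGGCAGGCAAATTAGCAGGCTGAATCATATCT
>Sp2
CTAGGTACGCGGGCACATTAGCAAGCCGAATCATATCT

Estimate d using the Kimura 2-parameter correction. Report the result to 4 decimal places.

Of 38 sites, 4 differences are transitions and 2 are transversions, so P = 4/38 ≈ 0.105263 and Q = 2/38 ≈ 0.052632.
Under the Kimura two-parameter model, d = −½ ln(1 − 2P − Q) − ¼ ln(1 − 2Q).
1 − 2P − Q = 0.736842, giving −½ ln(0.736842) = 0.152691.
1 − 2Q = 0.894736, giving −¼ ln(0.894736) = 0.027807.
d = 0.152691 + 0.027807 = 0.180498.

0.1805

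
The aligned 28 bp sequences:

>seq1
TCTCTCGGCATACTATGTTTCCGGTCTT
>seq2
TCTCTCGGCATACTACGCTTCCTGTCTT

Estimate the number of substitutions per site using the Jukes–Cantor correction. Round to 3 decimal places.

The sequences differ at 3 of 28 sites (16, 18, 23), so p = 3/28 ≈ 0.107143.
d = −(3/4) ln(1 − 4p/3) = −0.75 ln(1 − 0.142857) = −0.75 ln(0.857143)
  = −0.75 × (-0.154151) = 0.115613 substitutions/site.

0.116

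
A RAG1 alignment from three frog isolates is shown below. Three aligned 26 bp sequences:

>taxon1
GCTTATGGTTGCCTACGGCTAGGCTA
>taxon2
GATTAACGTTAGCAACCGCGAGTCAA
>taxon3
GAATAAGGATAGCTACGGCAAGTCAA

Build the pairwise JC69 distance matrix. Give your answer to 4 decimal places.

d(taxon1,taxon2) = 0.5393, d(taxon1,taxon3) = 0.4643, d(taxon2,taxon3) = 0.2758

taxon1–taxon2: 10/26 sites differ → p ≈ 0.384615, d = −0.75 ln(1 − 0.51282) = 0.539341 ≈ 0.5393.
taxon1–taxon3: 9/26 sites differ → p ≈ 0.346154, d = −0.75 ln(1 − 0.461539) = 0.464280 ≈ 0.4643.
taxon2–taxon3: 6/26 sites differ → p ≈ 0.230769, d = −0.75 ln(1 − 0.307692) = 0.275793 ≈ 0.2758.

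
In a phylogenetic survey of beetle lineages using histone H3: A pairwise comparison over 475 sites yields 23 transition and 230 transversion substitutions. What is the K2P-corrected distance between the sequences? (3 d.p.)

P = 23/475 ≈ 0.048421 and Q = 230/475 ≈ 0.484211.
Under the Kimura two-parameter model, d = −½ ln(1 − 2P − Q) − ¼ ln(1 − 2Q).
1 − 2P − Q = 0.418947, giving −½ ln(0.418947) = 0.435005.
1 − 2Q = 0.031578, giving −¼ ln(0.031578) = 0.863824.
d = 0.435005 + 0.863824 = 1.298829.

1.299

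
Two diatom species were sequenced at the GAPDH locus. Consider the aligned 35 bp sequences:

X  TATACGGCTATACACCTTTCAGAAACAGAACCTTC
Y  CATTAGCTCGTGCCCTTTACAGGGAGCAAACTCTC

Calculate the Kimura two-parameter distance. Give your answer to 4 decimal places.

1.0095

Of 35 sites, 11 differences are transitions and 7 are transversions, so P = 11/35 ≈ 0.314286 and Q = 7/35 = 0.2.
Under the Kimura two-parameter model, d = −½ ln(1 − 2P − Q) − ¼ ln(1 − 2Q).
1 − 2P − Q = 0.171428, giving −½ ln(0.171428) = 0.881796.
1 − 2Q = 0.6, giving −¼ ln(0.6) = 0.127706.
d = 0.881796 + 0.127706 = 1.009502.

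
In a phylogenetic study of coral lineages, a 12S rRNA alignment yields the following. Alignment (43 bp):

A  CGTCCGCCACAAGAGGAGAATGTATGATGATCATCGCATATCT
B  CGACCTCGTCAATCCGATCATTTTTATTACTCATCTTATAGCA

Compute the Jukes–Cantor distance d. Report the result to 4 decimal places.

0.6671

The sequences differ at 19 of 43 sites, so p = 19/43 ≈ 0.44186.
d = −(3/4) ln(1 − 4p/3) = −0.75 ln(1 − 0.589147) = −0.75 ln(0.410853)
  = −0.75 × (-0.889520) = 0.667140 substitutions/site.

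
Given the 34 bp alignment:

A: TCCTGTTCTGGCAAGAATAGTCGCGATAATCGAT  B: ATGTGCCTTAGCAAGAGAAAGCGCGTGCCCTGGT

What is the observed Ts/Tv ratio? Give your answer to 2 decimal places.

1.25

Transitions are A↔G and C↔T; transversions are all other mismatches.
Transitions: 10. Transversions: 8.
R = 10/8 = 1.25.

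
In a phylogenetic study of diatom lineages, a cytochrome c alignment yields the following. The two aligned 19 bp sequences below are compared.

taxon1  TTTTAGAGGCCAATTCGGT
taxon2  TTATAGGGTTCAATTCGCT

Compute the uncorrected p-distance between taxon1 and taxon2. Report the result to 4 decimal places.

0.2632

The sequences differ at 5 of 19 positions (sites 3, 7, 9, 10, 18).
p = 5/19 = 0.263157… ≈ 0.2632 (to 4 d.p.).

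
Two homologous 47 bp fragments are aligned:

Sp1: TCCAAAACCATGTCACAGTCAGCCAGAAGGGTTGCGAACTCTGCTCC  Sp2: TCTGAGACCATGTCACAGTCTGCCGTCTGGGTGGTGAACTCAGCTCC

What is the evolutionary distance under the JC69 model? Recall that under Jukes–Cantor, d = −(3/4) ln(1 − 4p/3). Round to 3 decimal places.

The sequences differ at 11 of 47 sites, so p = 11/47 ≈ 0.234043.
d = −(3/4) ln(1 − 4p/3) = −0.75 ln(1 − 0.312057) = −0.75 ln(0.687943)
  = −0.75 × (-0.374049) = 0.280537 substitutions/site.

0.281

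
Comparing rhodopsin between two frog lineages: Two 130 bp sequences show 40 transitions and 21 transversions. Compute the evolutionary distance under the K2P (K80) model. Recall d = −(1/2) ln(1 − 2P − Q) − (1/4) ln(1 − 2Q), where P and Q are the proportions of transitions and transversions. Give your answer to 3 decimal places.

P = 40/130 ≈ 0.307692 and Q = 21/130 ≈ 0.161538.
Under the Kimura two-parameter model, d = −½ ln(1 − 2P − Q) − ¼ ln(1 − 2Q).
1 − 2P − Q = 0.223078, giving −½ ln(0.223078) = 0.750117.
1 − 2Q = 0.676924, giving −¼ ln(0.676924) = 0.097549.
d = 0.750117 + 0.097549 = 0.847666.

0.848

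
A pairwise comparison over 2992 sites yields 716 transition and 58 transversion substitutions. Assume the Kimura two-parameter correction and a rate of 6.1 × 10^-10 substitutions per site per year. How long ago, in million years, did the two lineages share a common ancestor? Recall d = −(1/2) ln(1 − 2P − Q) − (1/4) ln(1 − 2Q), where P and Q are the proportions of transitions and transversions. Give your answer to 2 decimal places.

P = 716/2992 ≈ 0.239305 and Q = 58/2992 ≈ 0.019385.
Under the Kimura two-parameter model, d = −½ ln(1 − 2P − Q) − ¼ ln(1 − 2Q).
1 − 2P − Q = 0.502005, giving −½ ln(0.502005) = 0.344573.
1 − 2Q = 0.96123, giving −¼ ln(0.96123) = 0.009885.
d = 0.344573 + 0.009885 = 0.354458.
Under a molecular clock d = 2μt, so t = d/(2μ) = 0.354458 / (2 × 6.1 × 10^-10) = 290.54 million years.

290.54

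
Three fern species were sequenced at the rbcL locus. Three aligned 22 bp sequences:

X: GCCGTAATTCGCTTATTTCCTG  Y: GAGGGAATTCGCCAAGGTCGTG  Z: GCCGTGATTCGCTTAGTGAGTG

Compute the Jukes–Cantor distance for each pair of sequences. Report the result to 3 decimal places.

d(X,Y) = 0.497, d(X,Z) = 0.271, d(Y,Z) = 0.591

X–Y: 8/22 sites differ → p ≈ 0.363636, d = −0.75 ln(1 − 0.484848) = 0.497470 ≈ 0.497.
X–Z: 5/22 sites differ → p ≈ 0.227273, d = −0.75 ln(1 − 0.303031) = 0.270761 ≈ 0.271.
Y–Z: 9/22 sites differ → p ≈ 0.409091, d = −0.75 ln(1 − 0.545455) = 0.591344 ≈ 0.591.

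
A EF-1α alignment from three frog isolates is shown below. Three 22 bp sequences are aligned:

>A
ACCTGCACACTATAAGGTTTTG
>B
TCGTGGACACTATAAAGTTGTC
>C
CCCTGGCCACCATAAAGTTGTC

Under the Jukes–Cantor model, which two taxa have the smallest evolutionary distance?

A–B: 6/22 differ, p = 0.273, d = 0.339.
A–C: 7/22 differ, p = 0.318, d = 0.414.
B–C: 4/22 differ, p = 0.182, d = 0.208.
The smallest distance is between B and C.

B and C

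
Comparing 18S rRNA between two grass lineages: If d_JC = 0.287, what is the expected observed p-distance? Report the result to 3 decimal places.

0.238

p = (3/4)(1 − e^(−4d/3)) = 0.75 × (1 − e^(-0.382667)) = 0.75 × (1 − 0.682040) = 0.238470.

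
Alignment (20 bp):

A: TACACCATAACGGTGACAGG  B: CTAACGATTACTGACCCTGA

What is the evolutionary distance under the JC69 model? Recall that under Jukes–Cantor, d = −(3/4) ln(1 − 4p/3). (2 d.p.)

The sequences differ at 11 of 20 sites, so p = 11/20 = 0.55.
d = −(3/4) ln(1 − 4p/3) = −0.75 ln(1 − 0.733333) = −0.75 ln(0.266667)
  = −0.75 × (-1.321755) = 0.991316 substitutions/site.

0.99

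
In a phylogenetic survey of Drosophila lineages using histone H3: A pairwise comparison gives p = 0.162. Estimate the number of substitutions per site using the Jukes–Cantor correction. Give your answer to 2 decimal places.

0.18

d = −(3/4) ln(1 − 4p/3) = −0.75 ln(1 − 0.216) = −0.75 ln(0.784)
  = −0.75 × (-0.243346) = 0.182510 substitutions/site.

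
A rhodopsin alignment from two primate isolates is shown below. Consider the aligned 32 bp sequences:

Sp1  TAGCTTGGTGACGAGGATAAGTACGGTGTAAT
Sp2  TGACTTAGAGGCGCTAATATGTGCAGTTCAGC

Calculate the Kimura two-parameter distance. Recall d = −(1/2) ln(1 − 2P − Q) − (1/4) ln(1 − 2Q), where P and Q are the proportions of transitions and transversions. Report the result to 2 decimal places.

Of 32 sites, 10 differences are transitions and 5 are transversions, so P = 10/32 = 0.3125 and Q = 5/32 = 0.15625.
Under the Kimura two-parameter model, d = −½ ln(1 − 2P − Q) − ¼ ln(1 − 2Q).
1 − 2P − Q = 0.21875, giving −½ ln(0.21875) = 0.759913.
1 − 2Q = 0.6875, giving −¼ ln(0.6875) = 0.093673.
d = 0.759913 + 0.093673 = 0.853586.

0.85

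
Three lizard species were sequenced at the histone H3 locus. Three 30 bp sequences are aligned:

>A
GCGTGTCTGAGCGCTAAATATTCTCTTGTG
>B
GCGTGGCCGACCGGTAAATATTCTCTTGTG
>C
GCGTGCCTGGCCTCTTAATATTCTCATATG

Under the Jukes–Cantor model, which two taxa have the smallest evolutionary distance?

A–B: 4/30 differ, p = 0.133, d = 0.147.
A–C: 7/30 differ, p = 0.233, d = 0.280.
B–C: 8/30 differ, p = 0.267, d = 0.330.
The smallest distance is between A and B.

A and B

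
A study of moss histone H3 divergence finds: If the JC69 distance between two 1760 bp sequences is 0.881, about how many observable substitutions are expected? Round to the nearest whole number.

Invert JC69: p = (3/4)(1 − e^(−4d/3)) = 0.75 × (1 − e^(-1.174667)) = 0.75 × (1 − 0.308922) = 0.518309.
Expected differing sites = pL ≈ 0.518309 × 1760 = 912.22384 ≈ 912.

912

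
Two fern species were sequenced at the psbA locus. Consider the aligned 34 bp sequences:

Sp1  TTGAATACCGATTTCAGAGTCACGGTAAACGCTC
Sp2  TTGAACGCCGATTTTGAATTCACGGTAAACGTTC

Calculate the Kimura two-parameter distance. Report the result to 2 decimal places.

0.26

Of 34 sites, 6 differences are transitions and 1 are transversions, so P = 6/34 ≈ 0.176471 and Q = 1/34 ≈ 0.029412.
Under the Kimura two-parameter model, d = −½ ln(1 − 2P − Q) − ¼ ln(1 − 2Q).
1 − 2P − Q = 0.617646, giving −½ ln(0.617646) = 0.240920.
1 − 2Q = 0.941176, giving −¼ ln(0.941176) = 0.015156.
d = 0.240920 + 0.015156 = 0.256076.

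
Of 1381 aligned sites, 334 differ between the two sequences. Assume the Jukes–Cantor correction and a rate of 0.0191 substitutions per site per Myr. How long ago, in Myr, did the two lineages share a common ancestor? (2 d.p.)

7.64

p = 334/1381 ≈ 0.241854.
d = −(3/4) ln(1 − 4p/3) = −0.75 ln(1 − 0.322472) = −0.75 ln(0.677528)
  = −0.75 × (-0.389304) = 0.291978 substitutions/site.
Under a molecular clock d = 2μt, so t = d/(2μ) = 0.291978 / (2 × 0.0191) = 7.64 Myr.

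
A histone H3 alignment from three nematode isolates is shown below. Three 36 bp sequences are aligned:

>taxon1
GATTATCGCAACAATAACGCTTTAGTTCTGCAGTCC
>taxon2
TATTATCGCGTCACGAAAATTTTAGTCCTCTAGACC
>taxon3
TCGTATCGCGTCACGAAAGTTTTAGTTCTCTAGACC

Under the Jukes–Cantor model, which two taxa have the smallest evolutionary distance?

taxon1–taxon2: 12/36 differ, p = 0.333, d = 0.441.
taxon1–taxon3: 12/36 differ, p = 0.333, d = 0.441.
taxon2–taxon3: 4/36 differ, p = 0.111, d = 0.120.
The smallest distance is between taxon2 and taxon3.

taxon2 and taxon3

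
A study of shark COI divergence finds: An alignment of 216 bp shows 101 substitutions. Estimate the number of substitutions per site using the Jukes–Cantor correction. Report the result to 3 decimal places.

0.733

p = 101/216 ≈ 0.467593.
d = −(3/4) ln(1 − 4p/3) = −0.75 ln(1 − 0.623457) = −0.75 ln(0.376543)
  = −0.75 × (-0.976723) = 0.732542 substitutions/site.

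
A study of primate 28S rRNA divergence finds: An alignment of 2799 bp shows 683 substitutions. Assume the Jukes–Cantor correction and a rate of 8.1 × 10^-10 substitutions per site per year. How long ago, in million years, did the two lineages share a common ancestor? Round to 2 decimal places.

182.21

p = 683/2799 ≈ 0.244016.
d = −(3/4) ln(1 − 4p/3) = −0.75 ln(1 − 0.325355) = −0.75 ln(0.674645)
  = −0.75 × (-0.393569) = 0.295177 substitutions/site.
Under a molecular clock d = 2μt, so t = d/(2μ) = 0.295177 / (2 × 8.1 × 10^-10) = 182.21 million years.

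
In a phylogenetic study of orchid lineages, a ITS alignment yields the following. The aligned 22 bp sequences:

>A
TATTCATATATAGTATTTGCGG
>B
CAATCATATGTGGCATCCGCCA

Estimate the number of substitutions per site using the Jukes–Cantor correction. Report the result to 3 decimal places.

0.591

The sequences differ at 9 of 22 sites (1, 3, 10, 12, 14, 17, 18, 21, 22), so p = 9/22 ≈ 0.409091.
d = −(3/4) ln(1 − 4p/3) = −0.75 ln(1 − 0.545455) = −0.75 ln(0.454545)
  = −0.75 × (-0.788458) = 0.591344 substitutions/site.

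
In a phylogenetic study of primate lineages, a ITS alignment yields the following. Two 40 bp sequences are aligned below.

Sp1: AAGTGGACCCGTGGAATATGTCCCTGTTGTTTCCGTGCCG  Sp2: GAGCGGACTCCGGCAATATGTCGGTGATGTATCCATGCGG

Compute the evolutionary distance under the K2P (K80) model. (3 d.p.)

Of 40 sites, 4 differences are transitions and 8 are transversions, so P = 4/40 = 0.1 and Q = 8/40 = 0.2.
Under the Kimura two-parameter model, d = −½ ln(1 − 2P − Q) − ¼ ln(1 − 2Q).
1 − 2P − Q = 0.6, giving −½ ln(0.6) = 0.255413.
1 − 2Q = 0.6, giving −¼ ln(0.6) = 0.127706.
d = 0.255413 + 0.127706 = 0.383119.

0.383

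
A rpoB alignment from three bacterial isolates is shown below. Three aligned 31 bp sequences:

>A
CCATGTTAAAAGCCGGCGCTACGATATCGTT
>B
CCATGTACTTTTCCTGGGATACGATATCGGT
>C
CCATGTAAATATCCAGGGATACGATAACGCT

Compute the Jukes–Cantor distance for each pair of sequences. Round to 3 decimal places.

d(A,B) = 0.422, d(A,C) = 0.316, d(B,C) = 0.224

A–B: 10/31 sites differ → p ≈ 0.322581, d = −0.75 ln(1 − 0.430108) = 0.421731 ≈ 0.422.
A–C: 8/31 sites differ → p ≈ 0.258065, d = −0.75 ln(1 − 0.344087) = 0.316295 ≈ 0.316.
B–C: 6/31 sites differ → p ≈ 0.193548, d = −0.75 ln(1 − 0.258064) = 0.223869 ≈ 0.224.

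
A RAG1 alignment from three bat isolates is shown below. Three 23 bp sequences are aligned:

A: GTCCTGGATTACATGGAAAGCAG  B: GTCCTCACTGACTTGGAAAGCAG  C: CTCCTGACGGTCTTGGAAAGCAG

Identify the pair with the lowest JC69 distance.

B and C

A–B: 5/23 differ, p = 0.217, d = 0.257.
A–C: 7/23 differ, p = 0.304, d = 0.390.
B–C: 4/23 differ, p = 0.174, d = 0.198.
The smallest distance is between B and C.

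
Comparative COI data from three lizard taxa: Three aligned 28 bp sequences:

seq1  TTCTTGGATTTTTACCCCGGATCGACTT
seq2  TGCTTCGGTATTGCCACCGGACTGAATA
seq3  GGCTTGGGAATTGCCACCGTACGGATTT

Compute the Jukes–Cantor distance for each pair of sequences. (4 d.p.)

d(seq1,seq2) = 0.5565, d(seq1,seq3) = 0.6355, d(seq2,seq3) = 0.3041

seq1–seq2: 11/28 sites differ → p ≈ 0.392857, d = −0.75 ln(1 − 0.523809) = 0.556452 ≈ 0.5565.
seq1–seq3: 12/28 sites differ → p ≈ 0.428571, d = −0.75 ln(1 − 0.571428) = 0.635472 ≈ 0.6355.
seq2–seq3: 7/28 sites differ → p = 0.25, d = −0.75 ln(1 − 0.333333) = 0.304098 ≈ 0.3041.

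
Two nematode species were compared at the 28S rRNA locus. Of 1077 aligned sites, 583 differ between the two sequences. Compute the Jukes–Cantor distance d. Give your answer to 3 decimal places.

p = 583/1077 ≈ 0.541318.
d = −(3/4) ln(1 − 4p/3) = −0.75 ln(1 − 0.721757) = −0.75 ln(0.278243)
  = −0.75 × (-1.279260) = 0.959445 substitutions/site.

0.959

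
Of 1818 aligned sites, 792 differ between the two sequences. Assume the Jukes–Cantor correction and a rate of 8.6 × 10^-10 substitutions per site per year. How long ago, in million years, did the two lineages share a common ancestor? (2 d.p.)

p = 792/1818 ≈ 0.435644.
d = −(3/4) ln(1 − 4p/3) = −0.75 ln(1 − 0.580859) = −0.75 ln(0.419141)
  = −0.75 × (-0.869548) = 0.652161 substitutions/site.
Under a molecular clock d = 2μt, so t = d/(2μ) = 0.652161 / (2 × 8.6 × 10^-10) = 379.16 million years.

379.16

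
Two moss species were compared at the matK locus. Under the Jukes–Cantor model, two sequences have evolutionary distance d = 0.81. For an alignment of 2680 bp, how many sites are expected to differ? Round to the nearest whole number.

1327

Invert JC69: p = (3/4)(1 − e^(−4d/3)) = 0.75 × (1 − e^(-1.08)) = 0.75 × (1 − 0.339596) = 0.495303.
Expected differing sites = pL ≈ 0.495303 × 2680 = 1327.41204 ≈ 1327.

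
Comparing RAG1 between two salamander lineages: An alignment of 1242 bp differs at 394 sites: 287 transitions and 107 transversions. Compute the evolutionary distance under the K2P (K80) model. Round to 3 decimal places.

0.445

P = 287/1242 ≈ 0.231079 and Q = 107/1242 ≈ 0.086151.
Under the Kimura two-parameter model, d = −½ ln(1 − 2P − Q) − ¼ ln(1 − 2Q).
1 − 2P − Q = 0.451691, giving −½ ln(0.451691) = 0.397378.
1 − 2Q = 0.827698, giving −¼ ln(0.827698) = 0.047277.
d = 0.397378 + 0.047277 = 0.444655.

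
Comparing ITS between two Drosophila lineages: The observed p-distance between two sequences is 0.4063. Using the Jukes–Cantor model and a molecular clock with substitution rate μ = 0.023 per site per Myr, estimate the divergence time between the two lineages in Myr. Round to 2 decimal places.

12.72

d = −(3/4) ln(1 − 4p/3) = −0.75 ln(1 − 0.541733) = −0.75 ln(0.458267)
  = −0.75 × (-0.780303) = 0.585227 substitutions/site.
Under a molecular clock d = 2μt, so t = d/(2μ) = 0.585227 / (2 × 0.023) = 12.72 Myr.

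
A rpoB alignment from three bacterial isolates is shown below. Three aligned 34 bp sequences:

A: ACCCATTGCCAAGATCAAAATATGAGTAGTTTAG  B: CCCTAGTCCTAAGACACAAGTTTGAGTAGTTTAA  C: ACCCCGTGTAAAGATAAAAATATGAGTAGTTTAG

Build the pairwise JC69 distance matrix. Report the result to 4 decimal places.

d(A,B) = 0.4234, d(A,C) = 0.1637, d(B,C) = 0.4234

A–B: 11/34 sites differ → p ≈ 0.323529, d = −0.75 ln(1 − 0.431372) = 0.423397 ≈ 0.4234.
A–C: 5/34 sites differ → p ≈ 0.147059, d = −0.75 ln(1 − 0.196079) = 0.163691 ≈ 0.1637.
B–C: 11/34 sites differ → p ≈ 0.323529, d = −0.75 ln(1 − 0.431372) = 0.423397 ≈ 0.4234.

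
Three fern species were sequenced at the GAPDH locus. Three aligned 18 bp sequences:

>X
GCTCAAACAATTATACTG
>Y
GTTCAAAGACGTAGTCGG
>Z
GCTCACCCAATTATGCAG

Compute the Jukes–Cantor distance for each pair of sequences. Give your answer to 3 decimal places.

X–Y: 7/18 sites differ → p ≈ 0.388889, d = −0.75 ln(1 − 0.518519) = 0.548166 ≈ 0.548.
X–Z: 4/18 sites differ → p ≈ 0.222222, d = −0.75 ln(1 − 0.296296) = 0.263548 ≈ 0.264.
Y–Z: 9/18 sites differ → p = 0.5, d = −0.75 ln(1 − 0.666667) = 0.823960 ≈ 0.824.

d(X,Y) = 0.548, d(X,Z) = 0.264, d(Y,Z) = 0.824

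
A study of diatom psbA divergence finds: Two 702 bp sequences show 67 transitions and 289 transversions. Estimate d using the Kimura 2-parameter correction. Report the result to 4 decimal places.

0.8948

P = 67/702 ≈ 0.095442 and Q = 289/702 ≈ 0.411681.
Under the Kimura two-parameter model, d = −½ ln(1 − 2P − Q) − ¼ ln(1 − 2Q).
1 − 2P − Q = 0.397435, giving −½ ln(0.397435) = 0.461362.
1 − 2Q = 0.176638, giving −¼ ln(0.176638) = 0.433413.
d = 0.461362 + 0.433413 = 0.894775.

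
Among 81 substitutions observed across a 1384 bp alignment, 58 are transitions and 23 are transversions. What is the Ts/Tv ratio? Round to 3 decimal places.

2.522

R = 58/23 = 2.521739… ≈ 2.522 (to 3 d.p.).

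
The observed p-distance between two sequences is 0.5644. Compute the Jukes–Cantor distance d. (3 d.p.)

d = −(3/4) ln(1 − 4p/3) = −0.75 ln(1 − 0.752533) = −0.75 ln(0.247467)
  = −0.75 × (-1.396478) = 1.047359 substitutions/site.

1.047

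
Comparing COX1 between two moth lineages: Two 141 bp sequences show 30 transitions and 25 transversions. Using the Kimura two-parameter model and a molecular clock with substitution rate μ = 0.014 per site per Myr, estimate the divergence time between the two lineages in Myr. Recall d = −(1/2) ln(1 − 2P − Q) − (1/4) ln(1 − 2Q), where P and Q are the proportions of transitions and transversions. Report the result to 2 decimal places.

20.40

P = 30/141 ≈ 0.212766 and Q = 25/141 ≈ 0.177305.
Under the Kimura two-parameter model, d = −½ ln(1 − 2P − Q) − ¼ ln(1 − 2Q).
1 − 2P − Q = 0.397163, giving −½ ln(0.397163) = 0.461704.
1 − 2Q = 0.64539, giving −¼ ln(0.64539) = 0.109475.
d = 0.461704 + 0.109475 = 0.571179.
Under a molecular clock d = 2μt, so t = d/(2μ) = 0.571179 / (2 × 0.014) = 20.40 Myr.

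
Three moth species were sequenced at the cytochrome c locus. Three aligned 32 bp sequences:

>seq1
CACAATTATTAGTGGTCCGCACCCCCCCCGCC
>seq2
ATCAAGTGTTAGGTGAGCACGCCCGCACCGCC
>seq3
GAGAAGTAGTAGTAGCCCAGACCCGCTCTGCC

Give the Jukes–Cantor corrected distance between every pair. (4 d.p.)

seq1–seq2: 12/32 sites differ → p = 0.375, d = −0.75 ln(1 − 0.5) = 0.519860 ≈ 0.5199.
seq1–seq3: 11/32 sites differ → p = 0.34375, d = −0.75 ln(1 − 0.458333) = 0.459828 ≈ 0.4598.
seq2–seq3: 13/32 sites differ → p = 0.40625, d = −0.75 ln(1 − 0.541667) = 0.585119 ≈ 0.5851.

d(seq1,seq2) = 0.5199, d(seq1,seq3) = 0.4598, d(seq2,seq3) = 0.5851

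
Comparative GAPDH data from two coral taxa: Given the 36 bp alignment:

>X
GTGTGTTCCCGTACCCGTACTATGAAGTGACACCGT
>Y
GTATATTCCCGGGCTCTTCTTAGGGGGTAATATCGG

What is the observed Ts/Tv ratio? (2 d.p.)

Transitions are A↔G and C↔T; transversions are all other mismatches.
Transitions: 10. Transversions: 5.
R = 10/5 = 2.00.

2.00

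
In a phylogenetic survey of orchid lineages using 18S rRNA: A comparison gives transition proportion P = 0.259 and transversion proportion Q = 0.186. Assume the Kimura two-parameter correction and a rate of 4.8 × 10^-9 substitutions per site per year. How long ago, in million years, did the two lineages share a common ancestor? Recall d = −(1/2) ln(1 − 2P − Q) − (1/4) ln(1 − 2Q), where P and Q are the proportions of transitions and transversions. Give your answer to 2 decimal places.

75.52

Under the Kimura two-parameter model, d = −½ ln(1 − 2P − Q) − ¼ ln(1 − 2Q).
1 − 2P − Q = 0.296, giving −½ ln(0.296) = 0.608698.
1 − 2Q = 0.628, giving −¼ ln(0.628) = 0.116304.
d = 0.608698 + 0.116304 = 0.725002.
Under a molecular clock d = 2μt, so t = d/(2μ) = 0.725002 / (2 × 4.8 × 10^-9) = 75.52 million years.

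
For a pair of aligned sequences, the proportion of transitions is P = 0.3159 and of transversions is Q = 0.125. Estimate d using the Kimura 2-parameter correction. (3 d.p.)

Under the Kimura two-parameter model, d = −½ ln(1 − 2P − Q) − ¼ ln(1 − 2Q).
1 − 2P − Q = 0.2432, giving −½ ln(0.2432) = 0.706936.
1 − 2Q = 0.75, giving −¼ ln(0.75) = 0.071921.
d = 0.706936 + 0.071921 = 0.778857.

0.779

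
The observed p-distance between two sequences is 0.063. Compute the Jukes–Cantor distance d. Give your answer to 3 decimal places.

d = −(3/4) ln(1 − 4p/3) = −0.75 ln(1 − 0.084) = −0.75 ln(0.916)
  = −0.75 × (-0.087739) = 0.065804 substitutions/site.

0.066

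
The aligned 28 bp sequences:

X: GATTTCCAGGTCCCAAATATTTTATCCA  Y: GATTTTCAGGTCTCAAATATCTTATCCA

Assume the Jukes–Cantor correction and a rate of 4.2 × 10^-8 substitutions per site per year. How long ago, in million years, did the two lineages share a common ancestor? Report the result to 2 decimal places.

The sequences differ at 3 of 28 sites (6, 13, 21), so p = 3/28 ≈ 0.107143.
d = −(3/4) ln(1 − 4p/3) = −0.75 ln(1 − 0.142857) = −0.75 ln(0.857143)
  = −0.75 × (-0.154151) = 0.115613 substitutions/site.
Under a molecular clock d = 2μt, so t = d/(2μ) = 0.115613 / (2 × 4.2 × 10^-8) = 1.38 million years.

1.38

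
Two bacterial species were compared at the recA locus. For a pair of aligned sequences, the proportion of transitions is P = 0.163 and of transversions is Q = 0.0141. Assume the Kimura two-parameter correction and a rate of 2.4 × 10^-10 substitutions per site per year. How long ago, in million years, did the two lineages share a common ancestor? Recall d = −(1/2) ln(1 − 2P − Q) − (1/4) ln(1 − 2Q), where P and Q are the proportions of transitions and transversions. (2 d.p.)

447.88

Under the Kimura two-parameter model, d = −½ ln(1 − 2P − Q) − ¼ ln(1 − 2Q).
1 − 2P − Q = 0.6599, giving −½ ln(0.6599) = 0.207833.
1 − 2Q = 0.9718, giving −¼ ln(0.9718) = 0.007151.
d = 0.207833 + 0.007151 = 0.214984.
Under a molecular clock d = 2μt, so t = d/(2μ) = 0.214984 / (2 × 2.4 × 10^-10) = 447.88 million years.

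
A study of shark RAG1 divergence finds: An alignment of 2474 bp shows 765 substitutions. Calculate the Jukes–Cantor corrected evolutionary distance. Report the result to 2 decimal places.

p = 765/2474 ≈ 0.309216.
d = −(3/4) ln(1 − 4p/3) = −0.75 ln(1 − 0.412288) = −0.75 ln(0.587712)
  = −0.75 × (-0.531518) = 0.398639 substitutions/site.

0.40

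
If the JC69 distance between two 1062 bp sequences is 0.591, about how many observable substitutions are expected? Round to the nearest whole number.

434

Invert JC69: p = (3/4)(1 − e^(−4d/3)) = 0.75 × (1 − e^(-0.788)) = 0.75 × (1 − 0.454753) = 0.408935.
Expected differing sites = pL ≈ 0.408935 × 1062 = 434.28897 ≈ 434.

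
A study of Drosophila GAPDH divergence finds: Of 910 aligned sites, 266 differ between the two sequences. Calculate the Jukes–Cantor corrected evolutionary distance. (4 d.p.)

0.3704

p = 266/910 ≈ 0.292308.
d = −(3/4) ln(1 − 4p/3) = −0.75 ln(1 − 0.389744) = −0.75 ln(0.610256)
  = −0.75 × (-0.493877) = 0.370408 substitutions/site.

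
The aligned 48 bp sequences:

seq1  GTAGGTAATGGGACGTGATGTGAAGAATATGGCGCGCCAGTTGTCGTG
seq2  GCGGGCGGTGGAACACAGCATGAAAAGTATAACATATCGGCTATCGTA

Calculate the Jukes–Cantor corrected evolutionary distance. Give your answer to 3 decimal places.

0.824

The sequences differ at 24 of 48 sites, so p = 24/48 = 0.5.
d = −(3/4) ln(1 − 4p/3) = −0.75 ln(1 − 0.666667) = −0.75 ln(0.333333)
  = −0.75 × (-1.098613) = 0.823960 substitutions/site.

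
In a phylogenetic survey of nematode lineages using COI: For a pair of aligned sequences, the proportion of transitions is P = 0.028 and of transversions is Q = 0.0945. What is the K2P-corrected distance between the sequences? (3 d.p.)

Under the Kimura two-parameter model, d = −½ ln(1 − 2P − Q) − ¼ ln(1 − 2Q).
1 − 2P − Q = 0.8495, giving −½ ln(0.8495) = 0.081554.
1 − 2Q = 0.811, giving −¼ ln(0.811) = 0.052372.
d = 0.081554 + 0.052372 = 0.133926.

0.134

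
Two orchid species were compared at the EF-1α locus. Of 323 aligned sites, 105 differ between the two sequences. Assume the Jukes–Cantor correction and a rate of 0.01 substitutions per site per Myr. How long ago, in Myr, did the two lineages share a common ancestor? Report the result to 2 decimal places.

21.31

p = 105/323 ≈ 0.325077.
d = −(3/4) ln(1 − 4p/3) = −0.75 ln(1 − 0.433436) = −0.75 ln(0.566564)
  = −0.75 × (-0.568165) = 0.426124 substitutions/site.
Under a molecular clock d = 2μt, so t = d/(2μ) = 0.426124 / (2 × 0.01) = 21.31 Myr.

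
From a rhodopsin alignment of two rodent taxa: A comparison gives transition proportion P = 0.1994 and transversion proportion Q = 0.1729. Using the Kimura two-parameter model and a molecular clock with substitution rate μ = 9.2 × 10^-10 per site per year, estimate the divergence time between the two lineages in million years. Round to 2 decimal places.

Under the Kimura two-parameter model, d = −½ ln(1 − 2P − Q) − ¼ ln(1 − 2Q).
1 − 2P − Q = 0.4283, giving −½ ln(0.4283) = 0.423966.
1 − 2Q = 0.6542, giving −¼ ln(0.6542) = 0.106086.
d = 0.423966 + 0.106086 = 0.530052.
Under a molecular clock d = 2μt, so t = d/(2μ) = 0.530052 / (2 × 9.2 × 10^-10) = 288.07 million years.

288.07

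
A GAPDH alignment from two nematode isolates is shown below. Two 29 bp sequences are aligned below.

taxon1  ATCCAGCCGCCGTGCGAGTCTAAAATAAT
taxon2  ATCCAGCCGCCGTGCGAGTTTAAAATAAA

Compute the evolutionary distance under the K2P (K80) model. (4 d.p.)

0.0725

Of 29 sites, 1 differences are transitions and 1 are transversions, so P = 1/29 ≈ 0.034483 and Q = 1/29 ≈ 0.034483.
Under the Kimura two-parameter model, d = −½ ln(1 − 2P − Q) − ¼ ln(1 − 2Q).
1 − 2P − Q = 0.896551, giving −½ ln(0.896551) = 0.054600.
1 − 2Q = 0.931034, giving −¼ ln(0.931034) = 0.017865.
d = 0.054600 + 0.017865 = 0.072465.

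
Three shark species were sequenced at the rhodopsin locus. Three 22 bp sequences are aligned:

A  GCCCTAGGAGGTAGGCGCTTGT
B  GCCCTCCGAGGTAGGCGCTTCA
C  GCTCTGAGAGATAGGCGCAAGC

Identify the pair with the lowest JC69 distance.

A and B

A–B: 4/22 differ, p = 0.182, d = 0.208.
A–C: 7/22 differ, p = 0.318, d = 0.414.
B–C: 8/22 differ, p = 0.364, d = 0.497.
The smallest distance is between A and B.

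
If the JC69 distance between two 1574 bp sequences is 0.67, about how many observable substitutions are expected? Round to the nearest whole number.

Invert JC69: p = (3/4)(1 − e^(−4d/3)) = 0.75 × (1 − e^(-0.893333)) = 0.75 × (1 − 0.409289) = 0.443033.
Expected differing sites = pL ≈ 0.443033 × 1574 = 697.333942 ≈ 697.

697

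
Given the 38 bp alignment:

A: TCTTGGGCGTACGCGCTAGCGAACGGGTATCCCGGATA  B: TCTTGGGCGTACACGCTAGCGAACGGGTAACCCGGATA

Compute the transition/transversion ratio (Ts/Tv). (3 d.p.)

1.000

Transitions are A↔G and C↔T; transversions are all other mismatches.
Transitions: 1. Transversions: 1.
R = 1/1 = 1.000.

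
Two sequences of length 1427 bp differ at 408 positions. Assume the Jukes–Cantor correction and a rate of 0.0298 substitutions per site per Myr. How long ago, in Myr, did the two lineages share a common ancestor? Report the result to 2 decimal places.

p = 408/1427 ≈ 0.285915.
d = −(3/4) ln(1 − 4p/3) = −0.75 ln(1 − 0.38122) = −0.75 ln(0.61878)
  = −0.75 × (-0.480005) = 0.360004 substitutions/site.
Under a molecular clock d = 2μt, so t = d/(2μ) = 0.360004 / (2 × 0.0298) = 6.04 Myr.

6.04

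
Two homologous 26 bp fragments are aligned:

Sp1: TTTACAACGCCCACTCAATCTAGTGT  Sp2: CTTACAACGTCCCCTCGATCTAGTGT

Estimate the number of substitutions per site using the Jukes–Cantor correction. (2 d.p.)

0.17

The sequences differ at 4 of 26 sites (1, 10, 13, 17), so p = 4/26 ≈ 0.153846.
d = −(3/4) ln(1 − 4p/3) = −0.75 ln(1 − 0.205128) = −0.75 ln(0.794872)
  = −0.75 × (-0.229574) = 0.172181 substitutions/site.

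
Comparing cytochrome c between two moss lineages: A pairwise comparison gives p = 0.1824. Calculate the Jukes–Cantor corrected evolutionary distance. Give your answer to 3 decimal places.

0.209

d = −(3/4) ln(1 − 4p/3) = −0.75 ln(1 − 0.2432) = −0.75 ln(0.7568)
  = −0.75 × (-0.278656) = 0.208992 substitutions/site.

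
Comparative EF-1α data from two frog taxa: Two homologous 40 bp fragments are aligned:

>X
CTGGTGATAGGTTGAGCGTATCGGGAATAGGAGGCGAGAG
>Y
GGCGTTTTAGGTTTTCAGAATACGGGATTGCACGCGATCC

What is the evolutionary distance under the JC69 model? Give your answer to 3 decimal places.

The sequences differ at 19 of 40 sites, so p = 19/40 = 0.475.
d = −(3/4) ln(1 − 4p/3) = −0.75 ln(1 − 0.633333) = −0.75 ln(0.366667)
  = −0.75 × (-1.003301) = 0.752476 substitutions/site.

0.752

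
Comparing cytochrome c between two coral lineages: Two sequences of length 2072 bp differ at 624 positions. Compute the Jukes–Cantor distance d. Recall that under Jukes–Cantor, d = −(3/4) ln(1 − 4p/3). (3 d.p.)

p = 624/2072 ≈ 0.301158.
d = −(3/4) ln(1 − 4p/3) = −0.75 ln(1 − 0.401544) = −0.75 ln(0.598456)
  = −0.75 × (-0.513402) = 0.385052 substitutions/site.

0.385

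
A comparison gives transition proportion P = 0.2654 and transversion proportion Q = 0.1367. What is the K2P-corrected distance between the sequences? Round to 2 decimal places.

0.63

Under the Kimura two-parameter model, d = −½ ln(1 − 2P − Q) − ¼ ln(1 − 2Q).
1 − 2P − Q = 0.3325, giving −½ ln(0.3325) = 0.550558.
1 − 2Q = 0.7266, giving −¼ ln(0.7266) = 0.079845.
d = 0.550558 + 0.079845 = 0.630403.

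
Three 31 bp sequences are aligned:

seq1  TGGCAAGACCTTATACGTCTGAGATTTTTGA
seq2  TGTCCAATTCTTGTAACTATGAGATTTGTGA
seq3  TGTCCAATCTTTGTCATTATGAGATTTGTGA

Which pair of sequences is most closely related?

seq1–seq2: 10/31 differ, p = 0.323, d = 0.422.
seq1–seq3: 11/31 differ, p = 0.355, d = 0.481.
seq2–seq3: 4/31 differ, p = 0.129, d = 0.142.
The smallest distance is between seq2 and seq3.

seq2 and seq3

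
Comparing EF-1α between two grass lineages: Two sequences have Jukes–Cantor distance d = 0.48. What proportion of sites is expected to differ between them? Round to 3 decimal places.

p = (3/4)(1 − e^(−4d/3)) = 0.75 × (1 − e^(-0.64)) = 0.75 × (1 − 0.527292) = 0.354531.

0.355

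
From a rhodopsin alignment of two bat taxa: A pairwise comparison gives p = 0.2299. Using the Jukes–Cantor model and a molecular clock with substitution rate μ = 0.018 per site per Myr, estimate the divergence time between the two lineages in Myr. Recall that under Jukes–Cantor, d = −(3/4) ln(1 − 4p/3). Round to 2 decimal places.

7.63

d = −(3/4) ln(1 − 4p/3) = −0.75 ln(1 − 0.306533) = −0.75 ln(0.693467)
  = −0.75 × (-0.366052) = 0.274539 substitutions/site.
Under a molecular clock d = 2μt, so t = d/(2μ) = 0.274539 / (2 × 0.018) = 7.63 Myr.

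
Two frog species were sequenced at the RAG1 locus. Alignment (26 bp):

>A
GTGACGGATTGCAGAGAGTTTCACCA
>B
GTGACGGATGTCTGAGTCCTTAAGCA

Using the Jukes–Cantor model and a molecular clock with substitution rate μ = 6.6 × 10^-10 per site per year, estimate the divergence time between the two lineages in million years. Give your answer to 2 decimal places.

300.04

The sequences differ at 8 of 26 sites (10, 11, 13, 17, 18, 19, 22, 24), so p = 8/26 ≈ 0.307692.
d = −(3/4) ln(1 − 4p/3) = −0.75 ln(1 − 0.410256) = −0.75 ln(0.589744)
  = −0.75 × (-0.528067) = 0.396050 substitutions/site.
Under a molecular clock d = 2μt, so t = d/(2μ) = 0.396050 / (2 × 6.6 × 10^-10) = 300.04 million years.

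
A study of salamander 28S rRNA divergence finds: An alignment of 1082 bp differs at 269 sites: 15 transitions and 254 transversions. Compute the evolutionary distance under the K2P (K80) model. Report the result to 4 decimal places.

P = 15/1082 ≈ 0.013863 and Q = 254/1082 ≈ 0.23475.
Under the Kimura two-parameter model, d = −½ ln(1 − 2P − Q) − ¼ ln(1 − 2Q).
1 − 2P − Q = 0.737524, giving −½ ln(0.737524) = 0.152228.
1 − 2Q = 0.5305, giving −¼ ln(0.5305) = 0.158484.
d = 0.152228 + 0.158484 = 0.310712.

0.3107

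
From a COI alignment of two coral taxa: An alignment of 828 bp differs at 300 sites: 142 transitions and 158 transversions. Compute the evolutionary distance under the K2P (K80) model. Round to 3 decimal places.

P = 142/828 ≈ 0.171498 and Q = 158/828 ≈ 0.190821.
Under the Kimura two-parameter model, d = −½ ln(1 − 2P − Q) − ¼ ln(1 − 2Q).
1 − 2P − Q = 0.466183, giving −½ ln(0.466183) = 0.381589.
1 − 2Q = 0.618358, giving −¼ ln(0.618358) = 0.120172.
d = 0.381589 + 0.120172 = 0.501761.

0.502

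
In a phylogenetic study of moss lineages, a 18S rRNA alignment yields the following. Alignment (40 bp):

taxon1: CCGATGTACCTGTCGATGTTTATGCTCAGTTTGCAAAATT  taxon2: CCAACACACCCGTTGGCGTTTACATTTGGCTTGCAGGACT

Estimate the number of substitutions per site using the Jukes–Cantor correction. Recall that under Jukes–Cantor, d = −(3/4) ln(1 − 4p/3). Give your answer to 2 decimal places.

The sequences differ at 17 of 40 sites, so p = 17/40 = 0.425.
d = −(3/4) ln(1 − 4p/3) = −0.75 ln(1 − 0.566667) = −0.75 ln(0.433333)
  = −0.75 × (-0.836249) = 0.627187 substitutions/site.

0.63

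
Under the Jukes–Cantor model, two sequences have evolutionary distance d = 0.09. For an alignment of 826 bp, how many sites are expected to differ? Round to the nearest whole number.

Invert JC69: p = (3/4)(1 − e^(−4d/3)) = 0.75 × (1 − e^(-0.12)) = 0.75 × (1 − 0.886920) = 0.084810.
Expected differing sites = pL ≈ 0.084810 × 826 = 70.05306 ≈ 70.

70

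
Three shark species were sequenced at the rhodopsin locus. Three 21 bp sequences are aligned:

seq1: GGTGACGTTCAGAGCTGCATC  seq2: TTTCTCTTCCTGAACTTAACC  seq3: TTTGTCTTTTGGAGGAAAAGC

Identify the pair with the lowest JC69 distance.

seq1–seq2: 11/21 differ, p = 0.524, d = 0.899.
seq1–seq3: 11/21 differ, p = 0.524, d = 0.899.
seq2–seq3: 9/21 differ, p = 0.429, d = 0.635.
The smallest distance is between seq2 and seq3.

seq2 and seq3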